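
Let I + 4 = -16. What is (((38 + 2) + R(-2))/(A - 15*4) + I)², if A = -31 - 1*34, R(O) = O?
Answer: 6441444/15625 ≈ 412.25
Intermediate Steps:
A = -65 (A = -31 - 34 = -65)
I = -20 (I = -4 - 16 = -20)
(((38 + 2) + R(-2))/(A - 15*4) + I)² = (((38 + 2) - 2)/(-65 - 15*4) - 20)² = ((40 - 2)/(-65 - 60) - 20)² = (38/(-125) - 20)² = (38*(-1/125) - 20)² = (-38/125 - 20)² = (-2538/125)² = 6441444/15625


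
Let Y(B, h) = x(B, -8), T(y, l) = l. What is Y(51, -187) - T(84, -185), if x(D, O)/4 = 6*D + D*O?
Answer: -223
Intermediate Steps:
x(D, O) = 24*D + 4*D*O (x(D, O) = 4*(6*D + D*O) = 24*D + 4*D*O)
Y(B, h) = -8*B (Y(B, h) = 4*B*(6 - 8) = 4*B*(-2) = -8*B)
Y(51, -187) - T(84, -185) = -8*51 - 1*(-185) = -408 + 185 = -223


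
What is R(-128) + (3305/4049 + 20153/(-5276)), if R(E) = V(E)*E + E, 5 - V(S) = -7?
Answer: -35611402253/21362524 ≈ -1667.0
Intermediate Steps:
V(S) = 12 (V(S) = 5 - 1*(-7) = 5 + 7 = 12)
R(E) = 13*E (R(E) = 12*E + E = 13*E)
R(-128) + (3305/4049 + 20153/(-5276)) = 13*(-128) + (3305/4049 + 20153/(-5276)) = -1664 + (3305*(1/4049) + 20153*(-1/5276)) = -1664 + (3305/4049 - 20153/5276) = -1664 - 64162317/21362524 = -35611402253/21362524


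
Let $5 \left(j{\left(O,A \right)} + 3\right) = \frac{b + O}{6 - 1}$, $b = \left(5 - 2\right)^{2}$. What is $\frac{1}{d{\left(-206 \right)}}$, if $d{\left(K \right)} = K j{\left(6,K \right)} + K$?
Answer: $\frac{5}{1442} \approx 0.0034674$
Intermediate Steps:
$b = 9$ ($b = 3^{2} = 9$)
$j{\left(O,A \right)} = - \frac{66}{25} + \frac{O}{25}$ ($j{\left(O,A \right)} = -3 + \frac{\left(9 + O\right) \frac{1}{6 - 1}}{5} = -3 + \frac{\left(9 + O\right) \frac{1}{5}}{5} = -3 + \frac{\frac{9}{5} + \frac{O}{5}}{5} = -3 + \left(\frac{9}{25} + \frac{O}{25}\right) = - \frac{66}{25} + \frac{O}{25}$)
$d{\left(K \right)} = - \frac{7 K}{5}$ ($d{\left(K \right)} = K \left(- \frac{66}{25} + \frac{1}{25} \cdot 6\right) + K = K \left(- \frac{66}{25} + \frac{6}{25}\right) + K = K \left(- \frac{12}{5}\right) + K = - \frac{12 K}{5} + K = - \frac{7 K}{5}$)
$\frac{1}{d{\left(-206 \right)}} = \frac{1}{\left(- \frac{7}{5}\right) \left(-206\right)} = \frac{1}{\frac{1442}{5}} = \frac{5}{1442}$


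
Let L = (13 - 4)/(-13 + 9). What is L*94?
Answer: -423/2 ≈ -211.50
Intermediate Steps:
L = -9/4 (L = 9/(-4) = 9*(-1/4) = -9/4 ≈ -2.2500)
L*94 = -9/4*94 = -423/2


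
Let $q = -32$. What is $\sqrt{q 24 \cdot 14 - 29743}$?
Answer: $i \sqrt{40495} \approx 201.23 i$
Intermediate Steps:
$\sqrt{q 24 \cdot 14 - 29743} = \sqrt{- 32 \cdot 24 \cdot 14 - 29743} = \sqrt{\left(-32\right) 336 - 29743} = \sqrt{-10752 - 29743} = \sqrt{-40495} = i \sqrt{40495}$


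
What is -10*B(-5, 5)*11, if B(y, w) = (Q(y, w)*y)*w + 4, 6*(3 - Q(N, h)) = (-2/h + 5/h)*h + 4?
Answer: 13805/3 ≈ 4601.7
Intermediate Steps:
Q(N, h) = 11/6 (Q(N, h) = 3 - ((-2/h + 5/h)*h + 4)/6 = 3 - ((3/h)*h + 4)/6 = 3 - (3 + 4)/6 = 3 - ⅙*7 = 3 - 7/6 = 11/6)
B(y, w) = 4 + 11*w*y/6 (B(y, w) = (11*y/6)*w + 4 = 11*w*y/6 + 4 = 4 + 11*w*y/6)
-10*B(-5, 5)*11 = -10*(4 + (11/6)*5*(-5))*11 = -10*(4 - 275/6)*11 = -10*(-251/6)*11 = (1255/3)*11 = 13805/3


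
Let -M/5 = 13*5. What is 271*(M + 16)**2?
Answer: 25875351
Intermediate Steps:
M = -325 (M = -65*5 = -5*65 = -325)
271*(M + 16)**2 = 271*(-325 + 16)**2 = 271*(-309)**2 = 271*95481 = 25875351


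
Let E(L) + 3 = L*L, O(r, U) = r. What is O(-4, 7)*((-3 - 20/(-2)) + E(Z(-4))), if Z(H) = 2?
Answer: -32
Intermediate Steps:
E(L) = -3 + L**2 (E(L) = -3 + L*L = -3 + L**2)
O(-4, 7)*((-3 - 20/(-2)) + E(Z(-4))) = -4*((-3 - 20/(-2)) + (-3 + 2**2)) = -4*((-3 - 20*(-1)/2) + (-3 + 4)) = -4*((-3 - 1*(-10)) + 1) = -4*((-3 + 10) + 1) = -4*(7 + 1) = -4*8 = -32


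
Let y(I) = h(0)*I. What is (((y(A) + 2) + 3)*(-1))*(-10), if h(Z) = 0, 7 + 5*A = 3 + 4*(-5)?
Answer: 50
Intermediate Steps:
A = -24/5 (A = -7/5 + (3 + 4*(-5))/5 = -7/5 + (3 - 20)/5 = -7/5 + (⅕)*(-17) = -7/5 - 17/5 = -24/5 ≈ -4.8000)
y(I) = 0 (y(I) = 0*I = 0)
(((y(A) + 2) + 3)*(-1))*(-10) = (((0 + 2) + 3)*(-1))*(-10) = ((2 + 3)*(-1))*(-10) = (5*(-1))*(-10) = -5*(-10) = 50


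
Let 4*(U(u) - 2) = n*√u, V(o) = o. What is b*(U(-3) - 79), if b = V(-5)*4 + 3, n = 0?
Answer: 1309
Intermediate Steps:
U(u) = 2 (U(u) = 2 + (0*√u)/4 = 2 + (¼)*0 = 2 + 0 = 2)
b = -17 (b = -5*4 + 3 = -20 + 3 = -17)
b*(U(-3) - 79) = -17*(2 - 79) = -17*(-77) = 1309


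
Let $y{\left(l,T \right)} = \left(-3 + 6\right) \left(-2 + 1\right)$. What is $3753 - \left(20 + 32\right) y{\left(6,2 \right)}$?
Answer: $3909$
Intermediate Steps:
$y{\left(l,T \right)} = -3$ ($y{\left(l,T \right)} = 3 \left(-1\right) = -3$)
$3753 - \left(20 + 32\right) y{\left(6,2 \right)} = 3753 - \left(20 + 32\right) \left(-3\right) = 3753 - 52 \left(-3\right) = 3753 - -156 = 3753 + 156 = 3909$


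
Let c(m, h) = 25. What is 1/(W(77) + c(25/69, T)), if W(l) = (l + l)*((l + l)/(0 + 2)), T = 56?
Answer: 1/11883 ≈ 8.4154e-5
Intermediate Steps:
W(l) = 2*l² (W(l) = (2*l)*((2*l)/2) = (2*l)*((2*l)*(½)) = (2*l)*l = 2*l²)
1/(W(77) + c(25/69, T)) = 1/(2*77² + 25) = 1/(2*5929 + 25) = 1/(11858 + 25) = 1/11883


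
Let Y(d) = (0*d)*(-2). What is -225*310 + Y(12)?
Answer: -69750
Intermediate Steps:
Y(d) = 0 (Y(d) = 0*(-2) = 0)
-225*310 + Y(12) = -225*310 + 0 = -69750 + 0 = -69750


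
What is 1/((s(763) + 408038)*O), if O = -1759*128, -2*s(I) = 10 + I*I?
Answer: -1/26331188672 ≈ -3.7978e-11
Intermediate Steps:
s(I) = -5 - I²/2 (s(I) = -(10 + I*I)/2 = -(10 + I²)/2 = -5 - I²/2)
O = -225152
1/((s(763) + 408038)*O) = 1/(((-5 - ½*763²) + 408038)*(-225152)) = -1/225152/((-5 - ½*582169) + 408038) = -1/225152/((-5 - 582169/2) + 408038) = -1/225152/(-582179/2 + 408038) = -1/225152/(233897/2) = (2/233897)*(-1/225152) = -1/26331188672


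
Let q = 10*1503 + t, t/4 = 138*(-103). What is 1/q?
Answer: -1/41826 ≈ -2.3909e-5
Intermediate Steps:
t = -56856 (t = 4*(138*(-103)) = 4*(-14214) = -56856)
q = -41826 (q = 10*1503 - 56856 = 15030 - 56856 = -41826)
1/q = 1/(-41826) = -1/41826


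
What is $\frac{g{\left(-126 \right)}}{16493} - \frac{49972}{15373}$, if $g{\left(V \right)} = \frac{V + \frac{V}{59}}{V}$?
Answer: $- \frac{48626181184}{14959266451} \approx -3.2506$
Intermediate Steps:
$g{\left(V \right)} = \frac{60}{59}$ ($g{\left(V \right)} = \frac{V + V \frac{1}{59}}{V} = \frac{V + \frac{V}{59}}{V} = \frac{\frac{60}{59} V}{V} = \frac{60}{59}$)
$\frac{g{\left(-126 \right)}}{16493} - \frac{49972}{15373} = \frac{60}{59 \cdot 16493} - \frac{49972}{15373} = \frac{60}{59} \cdot \frac{1}{16493} - \frac{49972}{15373} = \frac{60}{973087} - \frac{49972}{15373} = - \frac{48626181184}{14959266451}$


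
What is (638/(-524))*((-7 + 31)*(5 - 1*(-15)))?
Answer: -76560/131 ≈ -584.43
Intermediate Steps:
(638/(-524))*((-7 + 31)*(5 - 1*(-15))) = (638*(-1/524))*(24*(5 + 15)) = -3828*20/131 = -319/262*480 = -76560/131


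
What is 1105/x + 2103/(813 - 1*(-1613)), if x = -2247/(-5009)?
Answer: 13432502011/5451222 ≈ 2464.1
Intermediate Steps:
x = 2247/5009 (x = -2247*(-1/5009) = 2247/5009 ≈ 0.44859)
1105/x + 2103/(813 - 1*(-1613)) = 1105/(2247/5009) + 2103/(813 - 1*(-1613)) = 1105*(5009/2247) + 2103/(813 + 1613) = 5534945/2247 + 2103/2426 = 13432502011/5451222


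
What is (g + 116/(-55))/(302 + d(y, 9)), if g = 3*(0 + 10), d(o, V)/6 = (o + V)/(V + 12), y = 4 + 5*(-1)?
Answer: 5369/58575 ≈ 0.091660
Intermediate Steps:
y = -1 (y = 4 - 5 = -1)
d(o, V) = 6*(V + o)/(12 + V) (d(o, V) = 6*((o + V)/(V + 12)) = 6*((V + o)/(12 + V)) = 6*(V + o)/(12 + V))
g = 30 (g = 3*10 = 30)
(g + 116/(-55))/(302 + d(y, 9)) = (30 + 116/(-55))/(302 + 6*(9 - 1)/(12 + 9)) = (30 + 116*(-1/55))/(302 + 6*8/21) = (30 - 116/55)/(302 + 6*(1/21)*8) = 1534/(55*(302 + 16/7)) = 1534/(55*(2130/7)) = (1534/55)*(7/2130) = 5369/58575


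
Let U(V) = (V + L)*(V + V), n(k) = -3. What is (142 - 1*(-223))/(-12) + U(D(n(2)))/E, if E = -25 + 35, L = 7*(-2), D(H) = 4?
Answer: -461/12 ≈ -38.417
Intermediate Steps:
L = -14
U(V) = 2*V*(-14 + V) (U(V) = (V - 14)*(V + V) = (-14 + V)*(2*V) = 2*V*(-14 + V))
E = 10
(142 - 1*(-223))/(-12) + U(D(n(2)))/E = (142 - 1*(-223))/(-12) + (2*4*(-14 + 4))/10 = (142 + 223)*(-1/12) + (2*4*(-10))*(1/10) = 365*(-1/12) - 80*1/10 = -365/12 - 8 = -461/12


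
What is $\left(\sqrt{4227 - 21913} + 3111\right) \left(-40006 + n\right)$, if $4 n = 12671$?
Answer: $- \frac{458415183}{4} - \frac{147353 i \sqrt{17686}}{4} \approx -1.146 \cdot 10^{8} - 4.8991 \cdot 10^{6} i$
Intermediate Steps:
$n = \frac{12671}{4}$ ($n = \frac{1}{4} \cdot 12671 = \frac{12671}{4} \approx 3167.8$)
$\left(\sqrt{4227 - 21913} + 3111\right) \left(-40006 + n\right) = \left(\sqrt{4227 - 21913} + 3111\right) \left(-40006 + \frac{12671}{4}\right) = \left(\sqrt{-17686} + 3111\right) \left(- \frac{147353}{4}\right) = \left(i \sqrt{17686} + 3111\right) \left(- \frac{147353}{4}\right) = \left(3111 + i \sqrt{17686}\right) \left(- \frac{147353}{4}\right) = - \frac{458415183}{4} - \frac{147353 i \sqrt{17686}}{4}$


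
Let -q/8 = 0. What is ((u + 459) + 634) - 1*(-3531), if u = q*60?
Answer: 4624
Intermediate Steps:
q = 0 (q = -8*0 = 0)
u = 0 (u = 0*60 = 0)
((u + 459) + 634) - 1*(-3531) = ((0 + 459) + 634) - 1*(-3531) = (459 + 634) + 3531 = 1093 + 3531 = 4624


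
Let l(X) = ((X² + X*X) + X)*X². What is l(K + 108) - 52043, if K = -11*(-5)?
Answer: 1416102226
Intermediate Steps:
K = 55
l(X) = X²*(X + 2*X²) (l(X) = ((X² + X²) + X)*X² = (2*X² + X)*X² = (X + 2*X²)*X² = X²*(X + 2*X²))
l(K + 108) - 52043 = (55 + 108)³*(1 + 2*(55 + 108)) - 52043 = 163³*(1 + 2*163) - 52043 = 4330747*(1 + 326) - 52043 = 4330747*327 - 52043 = 1416154269 - 52043 = 1416102226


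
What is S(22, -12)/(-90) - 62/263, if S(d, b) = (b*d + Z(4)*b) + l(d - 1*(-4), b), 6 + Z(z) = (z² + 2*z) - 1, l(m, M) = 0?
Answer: 6528/1315 ≈ 4.9643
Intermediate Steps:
Z(z) = -7 + z² + 2*z (Z(z) = -6 + ((z² + 2*z) - 1) = -6 + (-1 + z² + 2*z) = -7 + z² + 2*z)
S(d, b) = 17*b + b*d (S(d, b) = (b*d + (-7 + 4² + 2*4)*b) + 0 = (b*d + (-7 + 16 + 8)*b) + 0 = (b*d + 17*b) + 0 = (17*b + b*d) + 0 = 17*b + b*d)
S(22, -12)/(-90) - 62/263 = -12*(17 + 22)/(-90) - 62/263 = -12*39*(-1/90) - 62*1/263 = -468*(-1/90) - 62/263 = 26/5 - 62/263 = 6528/1315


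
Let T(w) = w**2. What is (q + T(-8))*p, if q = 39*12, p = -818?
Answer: -435176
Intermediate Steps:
q = 468
(q + T(-8))*p = (468 + (-8)**2)*(-818) = (468 + 64)*(-818) = 532*(-818) = -435176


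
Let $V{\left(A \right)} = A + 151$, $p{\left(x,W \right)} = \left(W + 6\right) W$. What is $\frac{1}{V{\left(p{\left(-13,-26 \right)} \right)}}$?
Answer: $\frac{1}{671} \approx 0.0014903$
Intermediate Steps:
$p{\left(x,W \right)} = W \left(6 + W\right)$ ($p{\left(x,W \right)} = \left(6 + W\right) W = W \left(6 + W\right)$)
$V{\left(A \right)} = 151 + A$
$\frac{1}{V{\left(p{\left(-13,-26 \right)} \right)}} = \frac{1}{151 - 26 \left(6 - 26\right)} = \frac{1}{151 - -520} = \frac{1}{151 + 520} = \frac{1}{671}$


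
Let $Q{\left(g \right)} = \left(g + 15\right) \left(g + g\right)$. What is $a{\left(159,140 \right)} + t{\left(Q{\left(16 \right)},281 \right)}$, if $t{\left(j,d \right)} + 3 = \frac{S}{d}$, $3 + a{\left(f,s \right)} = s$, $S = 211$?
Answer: $\frac{37865}{281} \approx 134.75$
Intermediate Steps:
$a{\left(f,s \right)} = -3 + s$
$Q{\left(g \right)} = 2 g \left(15 + g\right)$ ($Q{\left(g \right)} = \left(15 + g\right) 2 g = 2 g \left(15 + g\right)$)
$t{\left(j,d \right)} = -3 + \frac{211}{d}$
$a{\left(159,140 \right)} + t{\left(Q{\left(16 \right)},281 \right)} = \left(-3 + 140\right) - \left(3 - \frac{211}{281}\right) = 137 + \left(-3 + 211 \cdot \frac{1}{281}\right) = 137 + \left(-3 + \frac{211}{281}\right) = 137 - \frac{632}{281} = \frac{37865}{281}$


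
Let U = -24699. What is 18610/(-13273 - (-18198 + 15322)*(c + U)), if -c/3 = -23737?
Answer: 18610/133755239 ≈ 0.00013913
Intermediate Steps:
c = 71211 (c = -3*(-23737) = 71211)
18610/(-13273 - (-18198 + 15322)*(c + U)) = 18610/(-13273 - (-18198 + 15322)*(71211 - 24699)) = 18610/(-13273 - (-2876)*46512) = 18610/(-13273 - 1*(-133768512)) = 18610/(-13273 + 133768512) = 18610/133755239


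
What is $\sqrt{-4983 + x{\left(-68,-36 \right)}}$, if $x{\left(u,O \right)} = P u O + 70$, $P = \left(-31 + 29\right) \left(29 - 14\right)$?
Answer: $i \sqrt{78353} \approx 279.92 i$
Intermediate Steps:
$P = -30$ ($P = \left(-2\right) 15 = -30$)
$x{\left(u,O \right)} = 70 - 30 O u$ ($x{\left(u,O \right)} = - 30 u O + 70 = - 30 O u + 70 = 70 - 30 O u$)
$\sqrt{-4983 + x{\left(-68,-36 \right)}} = \sqrt{-4983 + \left(70 - \left(-1080\right) \left(-68\right)\right)} = \sqrt{-4983 + \left(70 - 73440\right)} = \sqrt{-4983 - 73370} = \sqrt{-78353} = i \sqrt{78353}$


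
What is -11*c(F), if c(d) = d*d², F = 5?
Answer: -1375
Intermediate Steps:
c(d) = d³
-11*c(F) = -11*5³ = -11*125 = -1375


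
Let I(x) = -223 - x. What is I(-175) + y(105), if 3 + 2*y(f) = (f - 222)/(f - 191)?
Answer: -8397/172 ≈ -48.820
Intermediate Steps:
y(f) = -3/2 + (-222 + f)/(2*(-191 + f)) (y(f) = -3/2 + ((f - 222)/(f - 191))/2 = -3/2 + ((-222 + f)/(-191 + f))/2 = -3/2 + (-222 + f)/(2*(-191 + f)))
I(-175) + y(105) = (-223 - 1*(-175)) + (351/2 - 1*105)/(-191 + 105) = (-223 + 175) + (351/2 - 105)/(-86) = -48 - 1/86*141/2 = -48 - 141/172 = -8397/172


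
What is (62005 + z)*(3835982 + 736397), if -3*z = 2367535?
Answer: -9974736236080/3 ≈ -3.3249e+12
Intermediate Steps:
z = -2367535/3 (z = -1/3*2367535 = -2367535/3 ≈ -7.8918e+5)
(62005 + z)*(3835982 + 736397) = (62005 - 2367535/3)*(3835982 + 736397) = -2181520/3*4572379 = -9974736236080/3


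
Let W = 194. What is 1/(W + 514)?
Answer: 1/708 ≈ 0.0014124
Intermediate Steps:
1/(W + 514) = 1/(194 + 514) = 1/708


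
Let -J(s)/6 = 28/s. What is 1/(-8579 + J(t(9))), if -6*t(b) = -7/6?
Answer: -1/9443 ≈ -0.00010590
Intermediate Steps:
t(b) = 7/36 (t(b) = -(-7)/(6*6) = -1/6*(-7/6) = 7/36)
J(s) = -168/s
1/(-8579 + J(t(9))) = 1/(-8579 - 168/7/36) = 1/(-8579 - 168*36/7) = 1/(-8579 - 864) = 1/(-9443) = -1/9443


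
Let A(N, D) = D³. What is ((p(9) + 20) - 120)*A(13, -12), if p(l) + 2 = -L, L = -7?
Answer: 164160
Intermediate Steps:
p(l) = 5 (p(l) = -2 - 1*(-7) = -2 + 7 = 5)
((p(9) + 20) - 120)*A(13, -12) = ((5 + 20) - 120)*(-12)³ = (25 - 120)*(-1728) = -95*(-1728) = 164160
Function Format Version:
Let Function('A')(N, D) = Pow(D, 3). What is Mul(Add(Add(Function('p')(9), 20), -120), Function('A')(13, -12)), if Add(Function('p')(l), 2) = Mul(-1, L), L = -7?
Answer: 164160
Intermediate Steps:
Function('p')(l) = 5 (Function('p')(l) = Add(-2, Mul(-1, -7)) = Add(-2, 7) = 5)
Mul(Add(Add(Function('p')(9), 20), -120), Function('A')(13, -12)) = Mul(Add(Add(5, 20), -120), Pow(-12, 3)) = Mul(Add(25, -120), -1728) = Mul(-95, -1728) = 164160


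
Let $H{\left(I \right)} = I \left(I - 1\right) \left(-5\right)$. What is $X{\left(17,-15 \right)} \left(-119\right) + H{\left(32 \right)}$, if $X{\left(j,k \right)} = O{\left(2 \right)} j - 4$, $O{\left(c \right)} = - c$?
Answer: $-438$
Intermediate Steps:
$H{\left(I \right)} = - 5 I \left(-1 + I\right)$ ($H{\left(I \right)} = I \left(-1 + I\right) \left(-5\right) = - 5 I \left(-1 + I\right)$)
$X{\left(j,k \right)} = -4 - 2 j$ ($X{\left(j,k \right)} = \left(-1\right) 2 j - 4 = - 2 j - 4 = -4 - 2 j$)
$X{\left(17,-15 \right)} \left(-119\right) + H{\left(32 \right)} = \left(-4 - 34\right) \left(-119\right) + 5 \cdot 32 \left(1 - 32\right) = \left(-38\right) \left(-119\right) + 5 \cdot 32 \left(-31\right) = 4522 - 4960 = -438$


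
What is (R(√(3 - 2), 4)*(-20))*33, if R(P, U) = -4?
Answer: 2640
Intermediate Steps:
(R(√(3 - 2), 4)*(-20))*33 = -4*(-20)*33 = 80*33 = 2640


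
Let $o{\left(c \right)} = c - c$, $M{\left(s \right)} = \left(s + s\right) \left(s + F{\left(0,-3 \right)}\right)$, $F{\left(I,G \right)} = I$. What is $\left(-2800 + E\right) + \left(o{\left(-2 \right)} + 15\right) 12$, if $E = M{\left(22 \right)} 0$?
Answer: $-2620$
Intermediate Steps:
$M{\left(s \right)} = 2 s^{2}$ ($M{\left(s \right)} = \left(s + s\right) \left(s + 0\right) = 2 s s = 2 s^{2}$)
$o{\left(c \right)} = 0$
$E = 0$ ($E = 2 \cdot 22^{2} \cdot 0 = 2 \cdot 484 \cdot 0 = 968 \cdot 0 = 0$)
$\left(-2800 + E\right) + \left(o{\left(-2 \right)} + 15\right) 12 = \left(-2800 + 0\right) + \left(0 + 15\right) 12 = -2800 + 15 \cdot 12 = -2800 + 180 = -2620$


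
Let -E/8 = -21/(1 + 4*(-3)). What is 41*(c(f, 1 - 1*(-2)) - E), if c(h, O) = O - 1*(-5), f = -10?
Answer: 10496/11 ≈ 954.18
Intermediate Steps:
E = -168/11 (E = -(-168)/(1 + 4*(-3)) = -(-168)/(1 - 12) = -(-168)/(-11) = -(-168)*(-1)/11 = -8*21/11 = -168/11 ≈ -15.273)
c(h, O) = 5 + O (c(h, O) = O + 5 = 5 + O)
41*(c(f, 1 - 1*(-2)) - E) = 41*((5 + (1 - 1*(-2))) - 1*(-168/11)) = 41*((5 + (1 + 2)) + 168/11) = 41*((5 + 3) + 168/11) = 41*(8 + 168/11) = 41*(256/11) = 10496/11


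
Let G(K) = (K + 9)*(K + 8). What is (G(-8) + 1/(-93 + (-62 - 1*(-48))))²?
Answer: 1/11449 ≈ 8.7344e-5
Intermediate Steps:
G(K) = (8 + K)*(9 + K) (G(K) = (9 + K)*(8 + K) = (8 + K)*(9 + K))
(G(-8) + 1/(-93 + (-62 - 1*(-48))))² = ((72 + (-8)² + 17*(-8)) + 1/(-93 + (-62 - 1*(-48))))² = ((72 + 64 - 136) + 1/(-93 + (-62 + 48)))² = (0 + 1/(-93 - 14))² = (0 + 1/(-107))² = (0 - 1/107)² = (-1/107)² = 1/11449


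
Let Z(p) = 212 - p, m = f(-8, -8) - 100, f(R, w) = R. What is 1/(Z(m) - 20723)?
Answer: -1/20403 ≈ -4.9012e-5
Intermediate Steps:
m = -108 (m = -8 - 100 = -108)
1/(Z(m) - 20723) = 1/((212 - 1*(-108)) - 20723) = 1/((212 + 108) - 20723) = 1/(320 - 20723) = 1/(-20403) = -1/20403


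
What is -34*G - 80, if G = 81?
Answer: -2834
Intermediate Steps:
-34*G - 80 = -34*81 - 80 = -2754 - 80 = -2834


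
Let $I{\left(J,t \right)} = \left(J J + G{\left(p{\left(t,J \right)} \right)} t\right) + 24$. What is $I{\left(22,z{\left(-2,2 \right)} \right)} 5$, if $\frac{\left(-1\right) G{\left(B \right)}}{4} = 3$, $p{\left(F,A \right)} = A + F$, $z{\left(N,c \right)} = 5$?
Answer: $2240$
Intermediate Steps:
$G{\left(B \right)} = -12$ ($G{\left(B \right)} = \left(-4\right) 3 = -12$)
$I{\left(J,t \right)} = 24 + J^{2} - 12 t$ ($I{\left(J,t \right)} = \left(J J - 12 t\right) + 24 = \left(J^{2} - 12 t\right) + 24 = 24 + J^{2} - 12 t$)
$I{\left(22,z{\left(-2,2 \right)} \right)} 5 = \left(24 + 22^{2} - 60\right) 5 = \left(24 + 484 - 60\right) 5 = 448 \cdot 5 = 2240$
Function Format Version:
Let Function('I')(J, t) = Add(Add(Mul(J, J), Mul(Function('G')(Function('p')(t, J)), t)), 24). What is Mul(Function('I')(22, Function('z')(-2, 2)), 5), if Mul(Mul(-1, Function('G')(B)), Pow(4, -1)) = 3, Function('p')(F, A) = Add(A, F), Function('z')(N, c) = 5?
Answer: 2240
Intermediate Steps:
Function('G')(B) = -12 (Function('G')(B) = Mul(-4, 3) = -12)
Function('I')(J, t) = Add(24, Pow(J, 2), Mul(-12, t)) (Function('I')(J, t) = Add(Add(Mul(J, J), Mul(-12, t)), 24) = Add(Add(Pow(J, 2), Mul(-12, t)), 24) = Add(24, Pow(J, 2), Mul(-12, t)))
Mul(Function('I')(22, Function('z')(-2, 2)), 5) = Mul(Add(24, Pow(22, 2), Mul(-12, 5)), 5) = Mul(Add(24, 484, -60), 5) = Mul(448, 5) = 2240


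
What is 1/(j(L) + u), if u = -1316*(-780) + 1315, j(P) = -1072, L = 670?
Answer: 1/1026723 ≈ 9.7397e-7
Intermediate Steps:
u = 1027795 (u = 1026480 + 1315 = 1027795)
1/(j(L) + u) = 1/(-1072 + 1027795) = 1/1026723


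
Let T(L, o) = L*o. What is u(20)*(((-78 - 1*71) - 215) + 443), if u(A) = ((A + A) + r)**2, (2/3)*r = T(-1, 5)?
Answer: 333775/4 ≈ 83444.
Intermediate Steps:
r = -15/2 (r = 3*(-1*5)/2 = (3/2)*(-5) = -15/2 ≈ -7.5000)
u(A) = (-15/2 + 2*A)**2 (u(A) = ((A + A) - 15/2)**2 = (2*A - 15/2)**2 = (-15/2 + 2*A)**2)
u(20)*(((-78 - 1*71) - 215) + 443) = ((-15 + 4*20)**2/4)*(((-78 - 1*71) - 215) + 443) = ((-15 + 80)**2/4)*(((-78 - 71) - 215) + 443) = ((1/4)*65**2)*((-149 - 215) + 443) = ((1/4)*4225)*(-364 + 443) = (4225/4)*79 = 333775/4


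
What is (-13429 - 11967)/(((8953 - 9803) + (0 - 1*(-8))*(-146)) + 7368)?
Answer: -12698/2675 ≈ -4.7469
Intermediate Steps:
(-13429 - 11967)/(((8953 - 9803) + (0 - 1*(-8))*(-146)) + 7368) = -25396/((-850 + (0 + 8)*(-146)) + 7368) = -25396/((-850 + 8*(-146)) + 7368) = -25396/((-850 - 1168) + 7368) = -25396/(-2018 + 7368) = -25396/5350 = -25396*1/5350 = -12698/2675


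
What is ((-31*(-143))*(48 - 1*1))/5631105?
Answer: 208351/5631105 ≈ 0.037000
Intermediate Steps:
((-31*(-143))*(48 - 1*1))/5631105 = (4433*(48 - 1))*(1/5631105) = (4433*47)*(1/5631105) = 208351*(1/5631105) = 208351/5631105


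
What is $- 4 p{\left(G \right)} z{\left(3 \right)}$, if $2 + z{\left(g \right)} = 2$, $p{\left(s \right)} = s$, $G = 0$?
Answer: $0$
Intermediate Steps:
$z{\left(g \right)} = 0$ ($z{\left(g \right)} = -2 + 2 = 0$)
$- 4 p{\left(G \right)} z{\left(3 \right)} = \left(-4\right) 0 \cdot 0 = 0 \cdot 0 = 0$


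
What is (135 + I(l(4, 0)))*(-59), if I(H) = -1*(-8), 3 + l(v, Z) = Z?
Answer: -8437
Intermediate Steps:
l(v, Z) = -3 + Z
I(H) = 8
(135 + I(l(4, 0)))*(-59) = (135 + 8)*(-59) = 143*(-59) = -8437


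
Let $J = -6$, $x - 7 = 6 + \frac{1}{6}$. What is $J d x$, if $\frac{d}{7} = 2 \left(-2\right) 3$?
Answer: $6636$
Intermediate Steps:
$x = \frac{79}{6}$ ($x = 7 + \left(6 + \frac{1}{6}\right) = 7 + \frac{37}{6} = \frac{79}{6} \approx 13.167$)
$d = -84$ ($d = 7 \cdot 2 \left(-2\right) 3 = 7 \left(\left(-4\right) 3\right) = 7 \left(-12\right) = -84$)
$J d x = \left(-6\right) \left(-84\right) \frac{79}{6} = 504 \cdot \frac{79}{6} = 6636$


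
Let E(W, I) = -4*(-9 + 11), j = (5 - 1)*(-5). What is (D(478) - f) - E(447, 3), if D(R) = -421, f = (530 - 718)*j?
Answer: -4173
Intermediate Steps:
j = -20 (j = 4*(-5) = -20)
E(W, I) = -8 (E(W, I) = -4*2 = -8)
f = 3760 (f = (530 - 718)*(-20) = -188*(-20) = 3760)
(D(478) - f) - E(447, 3) = (-421 - 1*3760) - 1*(-8) = (-421 - 3760) + 8 = -4181 + 8 = -4173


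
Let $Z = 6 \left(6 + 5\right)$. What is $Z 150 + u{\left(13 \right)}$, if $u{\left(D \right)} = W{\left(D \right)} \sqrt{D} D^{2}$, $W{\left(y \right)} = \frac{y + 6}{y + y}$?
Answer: $9900 + \frac{247 \sqrt{13}}{2} \approx 10345.0$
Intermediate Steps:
$W{\left(y \right)} = \frac{6 + y}{2 y}$
$Z = 66$ ($Z = 6 \cdot 11 = 66$)
$u{\left(D \right)} = \frac{D^{\frac{3}{2}} \left(6 + D\right)}{2}$ ($u{\left(D \right)} = \frac{6 + D}{2 D} \sqrt{D} D^{2} = \frac{6 + D}{2 \sqrt{D}} D^{2} = \frac{D^{\frac{3}{2}} \left(6 + D\right)}{2}$)
$Z 150 + u{\left(13 \right)} = 66 \cdot 150 + \frac{13^{\frac{3}{2}} \left(6 + 13\right)}{2} = 9900 + \frac{1}{2} \cdot 13 \sqrt{13} \cdot 19 = 9900 + \frac{247 \sqrt{13}}{2}$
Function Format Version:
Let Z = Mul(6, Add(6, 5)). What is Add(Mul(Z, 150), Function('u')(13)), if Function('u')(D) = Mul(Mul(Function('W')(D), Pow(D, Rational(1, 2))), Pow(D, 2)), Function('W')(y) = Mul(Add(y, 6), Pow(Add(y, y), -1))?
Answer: Add(9900, Mul(Rational(247, 2), Pow(13, Rational(1, 2)))) ≈ 10345.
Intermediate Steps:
Function('W')(y) = Mul(Rational(1, 2), Pow(y, -1), Add(6, y)) (Function('W')(y) = Mul(Add(6, y), Pow(Mul(2, y), -1)) = Mul(Add(6, y), Mul(Rational(1, 2), Pow(y, -1))) = Mul(Rational(1, 2), Pow(y, -1), Add(6, y)))
Z = 66 (Z = Mul(6, 11) = 66)
Function('u')(D) = Mul(Rational(1, 2), Pow(D, Rational(3, 2)), Add(6, D)) (Function('u')(D) = Mul(Mul(Mul(Rational(1, 2), Pow(D, -1), Add(6, D)), Pow(D, Rational(1, 2))), Pow(D, 2)) = Mul(Mul(Rational(1, 2), Pow(D, Rational(-1, 2)), Add(6, D)), Pow(D, 2)) = Mul(Rational(1, 2), Pow(D, Rational(3, 2)), Add(6, D)))
Add(Mul(Z, 150), Function('u')(13)) = Add(Mul(66, 150), Mul(Rational(1, 2), Pow(13, Rational(3, 2)), Add(6, 13))) = Add(9900, Mul(Rational(1, 2), Mul(13, Pow(13, Rational(1, 2))), 19)) = Add(9900, Mul(Rational(247, 2), Pow(13, Rational(1, 2))))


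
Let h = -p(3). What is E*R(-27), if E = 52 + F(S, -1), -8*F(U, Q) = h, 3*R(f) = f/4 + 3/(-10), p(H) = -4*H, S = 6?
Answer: -4747/40 ≈ -118.68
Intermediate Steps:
R(f) = -⅒ + f/12 (R(f) = (f/4 + 3/(-10))/3 = (f*(¼) + 3*(-⅒))/3 = (f/4 - 3/10)/3 = (-3/10 + f/4)/3 = -⅒ + f/12)
h = 12 (h = -(-4)*3 = -1*(-12) = 12)
F(U, Q) = -3/2 (F(U, Q) = -⅛*12 = -3/2)
E = 101/2 (E = 52 - 3/2 = 101/2 ≈ 50.500)
E*R(-27) = 101*(-⅒ + (1/12)*(-27))/2 = 101*(-⅒ - 9/4)/2 = (101/2)*(-47/20) = -4747/40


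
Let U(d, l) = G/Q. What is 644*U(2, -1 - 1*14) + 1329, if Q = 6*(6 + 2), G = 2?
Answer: 8135/6 ≈ 1355.8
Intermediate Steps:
Q = 48 (Q = 6*8 = 48)
U(d, l) = 1/24 (U(d, l) = 2/48 = 2*(1/48) = 1/24)
644*U(2, -1 - 1*14) + 1329 = 644*(1/24) + 1329 = 161/6 + 1329 = 8135/6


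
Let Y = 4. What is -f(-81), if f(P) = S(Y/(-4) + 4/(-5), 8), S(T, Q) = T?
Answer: 9/5 ≈ 1.8000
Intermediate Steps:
f(P) = -9/5 (f(P) = 4/(-4) + 4/(-5) = 4*(-¼) + 4*(-⅕) = -1 - ⅘ = -9/5)
-f(-81) = -1*(-9/5) = 9/5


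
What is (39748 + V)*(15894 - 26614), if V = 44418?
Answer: -902259520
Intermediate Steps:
(39748 + V)*(15894 - 26614) = (39748 + 44418)*(15894 - 26614) = 84166*(-10720) = -902259520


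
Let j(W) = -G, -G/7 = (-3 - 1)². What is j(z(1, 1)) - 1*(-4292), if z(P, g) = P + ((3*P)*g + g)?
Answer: 4404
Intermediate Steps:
G = -112 (G = -7*(-3 - 1)² = -7*(-4)² = -7*16 = -112)
z(P, g) = P + g + 3*P*g (z(P, g) = P + (3*P*g + g) = P + (g + 3*P*g) = P + g + 3*P*g)
j(W) = 112 (j(W) = -1*(-112) = 112)
j(z(1, 1)) - 1*(-4292) = 112 - 1*(-4292) = 112 + 4292 = 4404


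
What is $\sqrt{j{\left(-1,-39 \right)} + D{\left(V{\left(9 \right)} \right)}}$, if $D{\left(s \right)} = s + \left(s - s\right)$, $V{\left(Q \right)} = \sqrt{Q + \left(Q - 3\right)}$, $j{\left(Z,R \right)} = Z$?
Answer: $\sqrt{-1 + \sqrt{15}} \approx 1.695$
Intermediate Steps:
$V{\left(Q \right)} = \sqrt{-3 + 2 Q}$ ($V{\left(Q \right)} = \sqrt{Q + \left(Q - 3\right)} = \sqrt{Q + \left(-3 + Q\right)} = \sqrt{-3 + 2 Q}$)
$D{\left(s \right)} = s$ ($D{\left(s \right)} = s + 0 = s$)
$\sqrt{j{\left(-1,-39 \right)} + D{\left(V{\left(9 \right)} \right)}} = \sqrt{-1 + \sqrt{-3 + 2 \cdot 9}} = \sqrt{-1 + \sqrt{-3 + 18}} = \sqrt{-1 + \sqrt{15}}$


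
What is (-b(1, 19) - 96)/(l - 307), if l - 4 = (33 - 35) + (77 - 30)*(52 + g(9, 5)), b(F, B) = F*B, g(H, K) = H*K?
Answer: -115/4254 ≈ -0.027033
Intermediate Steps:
b(F, B) = B*F
l = 4561 (l = 4 + ((33 - 35) + (77 - 30)*(52 + 9*5)) = 4 + (-2 + 47*(52 + 45)) = 4 + (-2 + 47*97) = 4 + (-2 + 4559) = 4 + 4557 = 4561)
(-b(1, 19) - 96)/(l - 307) = (-19 - 96)/(4561 - 307) = (-1*19 - 96)/4254 = (-19 - 96)*(1/4254) = -115*1/4254 = -115/4254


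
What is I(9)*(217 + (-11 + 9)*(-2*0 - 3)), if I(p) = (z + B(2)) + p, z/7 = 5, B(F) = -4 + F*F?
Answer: 9812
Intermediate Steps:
B(F) = -4 + F**2
z = 35 (z = 7*5 = 35)
I(p) = 35 + p (I(p) = (35 + (-4 + 2**2)) + p = (35 + (-4 + 4)) + p = (35 + 0) + p = 35 + p)
I(9)*(217 + (-11 + 9)*(-2*0 - 3)) = (35 + 9)*(217 + (-11 + 9)*(-2*0 - 3)) = 44*(217 - 2*(0 - 3)) = 44*(217 - 2*(-3)) = 44*(217 + 6) = 44*223 = 9812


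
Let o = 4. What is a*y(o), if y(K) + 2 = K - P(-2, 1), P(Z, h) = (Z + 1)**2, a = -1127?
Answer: -1127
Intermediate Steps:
P(Z, h) = (1 + Z)**2
y(K) = -3 + K (y(K) = -2 + (K - (1 - 2)**2) = -2 + (K - 1*(-1)**2) = -2 + (K - 1*1) = -2 + (K - 1) = -2 + (-1 + K) = -3 + K)
a*y(o) = -1127*(-3 + 4) = -1127*1 = -1127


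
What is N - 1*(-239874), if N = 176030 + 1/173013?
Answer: 71956798753/173013 ≈ 4.1590e+5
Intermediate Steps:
N = 30455478391/173013 (N = 176030 + 1/173013 = 30455478391/173013 ≈ 1.7603e+5)
N - 1*(-239874) = 30455478391/173013 - 1*(-239874) = 30455478391/173013 + 239874 = 71956798753/173013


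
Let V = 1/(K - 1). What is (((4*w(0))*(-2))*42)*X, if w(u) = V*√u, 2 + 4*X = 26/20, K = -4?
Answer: 0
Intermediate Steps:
X = -7/40 (X = -½ + (26/20)/4 = -½ + (26*(1/20))/4 = -½ + (¼)*(13/10) = -½ + 13/40 = -7/40 ≈ -0.17500)
V = -⅕ (V = 1/(-4 - 1) = 1/(-5) = -⅕ ≈ -0.20000)
w(u) = -√u/5
(((4*w(0))*(-2))*42)*X = (((4*(-√0/5))*(-2))*42)*(-7/40) = (((4*(-⅕*0))*(-2))*42)*(-7/40) = (((4*0)*(-2))*42)*(-7/40) = ((0*(-2))*42)*(-7/40) = (0*42)*(-7/40) = 0*(-7/40) = 0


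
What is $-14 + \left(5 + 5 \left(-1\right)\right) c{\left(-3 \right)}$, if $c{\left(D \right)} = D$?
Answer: $-14$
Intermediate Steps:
$-14 + \left(5 + 5 \left(-1\right)\right) c{\left(-3 \right)} = -14 + \left(5 + 5 \left(-1\right)\right) \left(-3\right) = -14 + \left(5 - 5\right) \left(-3\right) = -14 + 0 \left(-3\right) = -14 + 0 = -14$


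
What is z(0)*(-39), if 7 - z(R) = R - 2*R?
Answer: -273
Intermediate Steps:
z(R) = 7 + R (z(R) = 7 - (R - 2*R) = 7 - (-1)*R = 7 + R)
z(0)*(-39) = (7 + 0)*(-39) = 7*(-39) = -273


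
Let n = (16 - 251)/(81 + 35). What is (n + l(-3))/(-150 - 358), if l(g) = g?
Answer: 583/58928 ≈ 0.0098934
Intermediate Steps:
n = -235/116 ≈ -2.0259
(n + l(-3))/(-150 - 358) = (-235/116 - 3)/(-150 - 358) = -583/116/(-508) = -583/116*(-1/508) = 583/58928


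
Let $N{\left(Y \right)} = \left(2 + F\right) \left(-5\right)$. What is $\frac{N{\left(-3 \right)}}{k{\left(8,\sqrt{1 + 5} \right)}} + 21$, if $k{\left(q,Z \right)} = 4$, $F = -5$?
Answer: $\frac{99}{4} \approx 24.75$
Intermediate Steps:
$N{\left(Y \right)} = 15$ ($N{\left(Y \right)} = \left(2 - 5\right) \left(-5\right) = \left(-3\right) \left(-5\right) = 15$)
$\frac{N{\left(-3 \right)}}{k{\left(8,\sqrt{1 + 5} \right)}} + 21 = \frac{15}{4} + 21 = \frac{99}{4}$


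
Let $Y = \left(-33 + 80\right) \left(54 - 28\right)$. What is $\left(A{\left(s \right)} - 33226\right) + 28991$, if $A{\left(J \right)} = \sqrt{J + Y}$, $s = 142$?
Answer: $-4235 + 2 \sqrt{341} \approx -4198.1$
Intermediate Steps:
$Y = 1222$ ($Y = 47 \cdot 26 = 1222$)
$A{\left(J \right)} = \sqrt{1222 + J}$ ($A{\left(J \right)} = \sqrt{J + 1222} = \sqrt{1222 + J}$)
$\left(A{\left(s \right)} - 33226\right) + 28991 = \left(\sqrt{1222 + 142} - 33226\right) + 28991 = \left(\sqrt{1364} - 33226\right) + 28991 = \left(2 \sqrt{341} - 33226\right) + 28991 = \left(-33226 + 2 \sqrt{341}\right) + 28991 = -4235 + 2 \sqrt{341}$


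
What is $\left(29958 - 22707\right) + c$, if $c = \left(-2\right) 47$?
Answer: $7157$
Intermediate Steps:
$c = -94$
$\left(29958 - 22707\right) + c = \left(29958 - 22707\right) - 94 = 7251 - 94 = 7157$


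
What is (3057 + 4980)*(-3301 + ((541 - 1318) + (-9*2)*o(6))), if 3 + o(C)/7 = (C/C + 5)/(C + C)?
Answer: -30243231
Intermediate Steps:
o(C) = -21 + 21/C (o(C) = -21 + 7*((C/C + 5)/(C + C)) = -21 + 7*((1 + 5)/((2*C))) = -21 + 7*(6*(1/(2*C))) = -21 + 7*(3/C) = -21 + 21/C)
(3057 + 4980)*(-3301 + ((541 - 1318) + (-9*2)*o(6))) = (3057 + 4980)*(-3301 + ((541 - 1318) + (-9*2)*(-21 + 21/6))) = 8037*(-3301 + (-777 - 18*(-21 + 21*(⅙)))) = 8037*(-3301 + (-777 - 18*(-21 + 7/2))) = 8037*(-3301 + (-777 - 18*(-35/2))) = 8037*(-3301 + (-777 + 315)) = 8037*(-3301 - 462) = 8037*(-3763) = -30243231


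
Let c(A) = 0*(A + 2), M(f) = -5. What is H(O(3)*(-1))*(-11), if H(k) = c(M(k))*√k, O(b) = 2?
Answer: 0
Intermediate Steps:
c(A) = 0 (c(A) = 0*(2 + A) = 0)
H(k) = 0 (H(k) = 0*√k = 0)
H(O(3)*(-1))*(-11) = 0*(-11) = 0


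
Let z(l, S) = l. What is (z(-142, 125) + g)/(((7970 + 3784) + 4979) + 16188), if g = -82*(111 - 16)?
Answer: -7932/32921 ≈ -0.24094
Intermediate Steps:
g = -7790 (g = -82*95 = -7790)
(z(-142, 125) + g)/(((7970 + 3784) + 4979) + 16188) = (-142 - 7790)/(((7970 + 3784) + 4979) + 16188) = -7932/((11754 + 4979) + 16188) = -7932/(16733 + 16188) = -7932/32921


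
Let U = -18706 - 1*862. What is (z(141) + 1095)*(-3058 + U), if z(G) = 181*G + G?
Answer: -605403882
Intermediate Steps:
z(G) = 182*G
U = -19568 (U = -18706 - 862 = -19568)
(z(141) + 1095)*(-3058 + U) = (182*141 + 1095)*(-3058 - 19568) = (25662 + 1095)*(-22626) = 26757*(-22626) = -605403882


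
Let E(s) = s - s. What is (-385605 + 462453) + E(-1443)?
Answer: 76848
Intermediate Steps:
E(s) = 0
(-385605 + 462453) + E(-1443) = (-385605 + 462453) + 0 = 76848 + 0 = 76848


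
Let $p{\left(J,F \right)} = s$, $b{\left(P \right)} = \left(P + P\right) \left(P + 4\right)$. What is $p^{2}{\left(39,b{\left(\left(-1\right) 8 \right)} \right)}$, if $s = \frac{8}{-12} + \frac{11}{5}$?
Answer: $\frac{529}{225} \approx 2.3511$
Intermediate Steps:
$s = \frac{23}{15}$ ($s = 8 \left(- \frac{1}{12}\right) + 11 \cdot \frac{1}{5} = - \frac{2}{3} + \frac{11}{5} = \frac{23}{15} \approx 1.5333$)
$b{\left(P \right)} = 2 P \left(4 + P\right)$
$p{\left(J,F \right)} = \frac{23}{15}$
$p^{2}{\left(39,b{\left(\left(-1\right) 8 \right)} \right)} = \left(\frac{23}{15}\right)^{2} = \frac{529}{225}$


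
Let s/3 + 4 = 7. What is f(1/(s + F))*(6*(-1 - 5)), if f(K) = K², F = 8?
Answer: -36/289 ≈ -0.12457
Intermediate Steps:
s = 9 (s = -12 + 3*7 = -12 + 21 = 9)
f(1/(s + F))*(6*(-1 - 5)) = (1/(9 + 8))²*(6*(-1 - 5)) = (1/17)²*(6*(-6)) = (1/17)²*(-36) = (1/289)*(-36) = -36/289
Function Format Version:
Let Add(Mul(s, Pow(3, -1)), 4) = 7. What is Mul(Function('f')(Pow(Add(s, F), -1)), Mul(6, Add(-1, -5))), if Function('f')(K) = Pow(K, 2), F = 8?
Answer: Rational(-36, 289) ≈ -0.12457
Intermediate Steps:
s = 9 (s = Add(-12, Mul(3, 7)) = Add(-12, 21) = 9)
Mul(Function('f')(Pow(Add(s, F), -1)), Mul(6, Add(-1, -5))) = Mul(Pow(Pow(Add(9, 8), -1), 2), Mul(6, Add(-1, -5))) = Mul(Pow(Pow(17, -1), 2), Mul(6, -6)) = Mul(Pow(Rational(1, 17), 2), -36) = Mul(Rational(1, 289), -36) = Rational(-36, 289)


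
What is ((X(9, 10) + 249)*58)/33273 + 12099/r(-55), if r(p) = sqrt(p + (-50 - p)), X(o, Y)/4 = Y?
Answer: 16762/33273 - 12099*I*sqrt(2)/10 ≈ 0.50377 - 1711.1*I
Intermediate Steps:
X(o, Y) = 4*Y
r(p) = 5*I*sqrt(2) (r(p) = sqrt(-50) = 5*I*sqrt(2))
((X(9, 10) + 249)*58)/33273 + 12099/r(-55) = ((4*10 + 249)*58)/33273 + 12099/((5*I*sqrt(2))) = ((40 + 249)*58)*(1/33273) + 12099*(-I*sqrt(2)/10) = (289*58)*(1/33273) - 12099*I*sqrt(2)/10 = 16762*(1/33273) - 12099*I*sqrt(2)/10 = 16762/33273 - 12099*I*sqrt(2)/10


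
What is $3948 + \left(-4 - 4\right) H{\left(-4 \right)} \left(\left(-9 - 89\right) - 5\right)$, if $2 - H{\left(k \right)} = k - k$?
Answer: $5596$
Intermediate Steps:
$H{\left(k \right)} = 2$ ($H{\left(k \right)} = 2 - \left(k - k\right) = 2 - 0 = 2 + 0 = 2$)
$3948 + \left(-4 - 4\right) H{\left(-4 \right)} \left(\left(-9 - 89\right) - 5\right) = 3948 + \left(-4 - 4\right) 2 \left(\left(-9 - 89\right) - 5\right) = 3948 + \left(-8\right) 2 \left(-98 - 5\right) = 3948 - -1648 = 3948 + 1648 = 5596$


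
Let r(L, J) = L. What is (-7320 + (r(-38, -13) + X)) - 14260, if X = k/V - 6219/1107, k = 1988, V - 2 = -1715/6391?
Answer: -1327247731/64821 ≈ -20476.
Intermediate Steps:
V = 1581/913 (V = 2 - 1715/6391 = 2 - 1715*1/6391 = 2 - 245/913 = 1581/913 ≈ 1.7317)
X = 74052647/64821 (X = 1988/(1581/913) - 6219/1107 = 1988*(913/1581) - 6219*1/1107 = 1815044/1581 - 691/123 = 74052647/64821 ≈ 1142.4)
(-7320 + (r(-38, -13) + X)) - 14260 = (-7320 + (-38 + 74052647/64821)) - 14260 = (-7320 + 71589449/64821) - 14260 = -402900271/64821 - 14260 = -1327247731/64821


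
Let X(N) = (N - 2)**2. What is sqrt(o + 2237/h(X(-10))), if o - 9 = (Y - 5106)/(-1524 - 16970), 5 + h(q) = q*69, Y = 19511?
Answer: sqrt(284916038881374586)/183663914 ≈ 2.9063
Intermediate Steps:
X(N) = (-2 + N)**2
h(q) = -5 + 69*q (h(q) = -5 + q*69 = -5 + 69*q)
o = 152041/18494 (o = 9 + (19511 - 5106)/(-1524 - 16970) = 9 + 14405/(-18494) = 9 + 14405*(-1/18494) = 9 - 14405/18494 = 152041/18494 ≈ 8.2211)
sqrt(o + 2237/h(X(-10))) = sqrt(152041/18494 + 2237/(-5 + 69*(-2 - 10)**2)) = sqrt(152041/18494 + 2237/(-5 + 69*(-12)**2)) = sqrt(152041/18494 + 2237/(-5 + 69*144)) = sqrt(152041/18494 + 2237/(-5 + 9936)) = sqrt(152041/18494 + 2237/9931) = sqrt(1551290249/183663914) = sqrt(284916038881374586)/183663914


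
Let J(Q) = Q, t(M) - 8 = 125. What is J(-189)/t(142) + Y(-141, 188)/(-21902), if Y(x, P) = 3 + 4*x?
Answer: -580695/416138 ≈ -1.3954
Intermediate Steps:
t(M) = 133 (t(M) = 8 + 125 = 133)
J(-189)/t(142) + Y(-141, 188)/(-21902) = -189/133 + (3 + 4*(-141))/(-21902) = -189*1/133 + (3 - 564)*(-1/21902) = -27/19 - 561*(-1/21902) = -27/19 + 561/21902 = -580695/416138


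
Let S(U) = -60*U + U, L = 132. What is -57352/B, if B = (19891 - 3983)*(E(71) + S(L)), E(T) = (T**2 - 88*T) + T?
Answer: 7169/17745374 ≈ 0.00040399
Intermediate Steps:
E(T) = T**2 - 87*T
S(U) = -59*U
B = -141962992 (B = (19891 - 3983)*(71*(-87 + 71) - 59*132) = 15908*(71*(-16) - 7788) = 15908*(-1136 - 7788) = 15908*(-8924) = -141962992)
-57352/B = -57352/(-141962992) = -57352*(-1/141962992) = 7169/17745374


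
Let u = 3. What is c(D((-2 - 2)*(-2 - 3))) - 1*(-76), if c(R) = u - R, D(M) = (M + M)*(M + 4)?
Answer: -881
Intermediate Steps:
D(M) = 2*M*(4 + M) (D(M) = (2*M)*(4 + M) = 2*M*(4 + M))
c(R) = 3 - R
c(D((-2 - 2)*(-2 - 3))) - 1*(-76) = (3 - 2*(-2 - 2)*(-2 - 3)*(4 + (-2 - 2)*(-2 - 3))) - 1*(-76) = (3 - 2*(-4*(-5))*(4 - 4*(-5))) + 76 = (3 - 2*20*(4 + 20)) + 76 = (3 - 2*20*24) + 76 = (3 - 1*960) + 76 = (3 - 960) + 76 = -957 + 76 = -881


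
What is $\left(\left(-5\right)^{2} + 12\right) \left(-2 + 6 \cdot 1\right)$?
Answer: $148$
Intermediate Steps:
$\left(\left(-5\right)^{2} + 12\right) \left(-2 + 6 \cdot 1\right) = \left(25 + 12\right) \left(-2 + 6\right) = 37 \cdot 4 = 148$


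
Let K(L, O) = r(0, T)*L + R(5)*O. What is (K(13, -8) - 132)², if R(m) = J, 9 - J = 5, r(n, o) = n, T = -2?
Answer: 26896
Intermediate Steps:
J = 4 (J = 9 - 1*5 = 9 - 5 = 4)
R(m) = 4
K(L, O) = 4*O (K(L, O) = 0*L + 4*O = 0 + 4*O = 4*O)
(K(13, -8) - 132)² = (4*(-8) - 132)² = (-32 - 132)² = (-164)² = 26896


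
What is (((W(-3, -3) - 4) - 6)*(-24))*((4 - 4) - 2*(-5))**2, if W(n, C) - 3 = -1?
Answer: 19200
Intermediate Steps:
W(n, C) = 2 (W(n, C) = 3 - 1 = 2)
(((W(-3, -3) - 4) - 6)*(-24))*((4 - 4) - 2*(-5))**2 = (((2 - 4) - 6)*(-24))*((4 - 4) - 2*(-5))**2 = ((-2 - 6)*(-24))*(0 + 10)**2 = -8*(-24)*10**2 = 192*100 = 19200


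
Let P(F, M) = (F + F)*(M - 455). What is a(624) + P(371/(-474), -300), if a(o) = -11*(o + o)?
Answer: -2973431/237 ≈ -12546.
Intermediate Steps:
a(o) = -22*o
P(F, M) = 2*F*(-455 + M) (P(F, M) = (2*F)*(-455 + M) = 2*F*(-455 + M))
a(624) + P(371/(-474), -300) = -22*624 + 2*(371/(-474))*(-455 - 300) = -13728 + 2*(371*(-1/474))*(-755) = -13728 + 2*(-371/474)*(-755) = -13728 + 280105/237 = -2973431/237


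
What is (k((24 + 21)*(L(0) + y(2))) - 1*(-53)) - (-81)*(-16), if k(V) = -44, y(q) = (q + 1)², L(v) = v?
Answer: -1287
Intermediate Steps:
y(q) = (1 + q)²
(k((24 + 21)*(L(0) + y(2))) - 1*(-53)) - (-81)*(-16) = (-44 - 1*(-53)) - (-81)*(-16) = (-44 + 53) - 1*1296 = 9 - 1296 = -1287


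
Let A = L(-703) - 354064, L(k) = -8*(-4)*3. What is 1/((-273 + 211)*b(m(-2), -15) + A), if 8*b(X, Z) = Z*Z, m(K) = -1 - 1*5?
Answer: -4/1422847 ≈ -2.8113e-6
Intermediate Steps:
m(K) = -6 (m(K) = -1 - 5 = -6)
b(X, Z) = Z²/8 (b(X, Z) = (Z*Z)/8 = Z²/8)
L(k) = 96 (L(k) = 32*3 = 96)
A = -353968 (A = 96 - 354064 = -353968)
1/((-273 + 211)*b(m(-2), -15) + A) = 1/((-273 + 211)*((⅛)*(-15)²) - 353968) = 1/(-31*225/4 - 353968) = 1/(-62*225/8 - 353968) = 1/(-6975/4 - 353968) = 1/(-1422847/4) = -4/1422847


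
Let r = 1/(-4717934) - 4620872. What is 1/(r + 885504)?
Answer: -4717934/17623219689713 ≈ -2.6771e-7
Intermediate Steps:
r = -21800969118449/4717934 (r = -1/4717934 - 4620872 = -21800969118449/4717934 ≈ -4.6209e+6)
1/(r + 885504) = 1/(-21800969118449/4717934 + 885504) = 1/(-17623219689713/4717934) = -4717934/17623219689713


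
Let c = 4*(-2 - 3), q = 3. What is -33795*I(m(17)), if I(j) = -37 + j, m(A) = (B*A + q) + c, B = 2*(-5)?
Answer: 7570080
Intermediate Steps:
B = -10
c = -20 (c = 4*(-5) = -20)
m(A) = -17 - 10*A (m(A) = (-10*A + 3) - 20 = (3 - 10*A) - 20 = -17 - 10*A)
-33795*I(m(17)) = -(-1824930 - 5745150) = -33795/(1/(-37 + (-17 - 170))) = -33795/(1/(-37 - 187)) = -33795/(1/(-224)) = -33795/(-1/224) = -33795*(-224) = 7570080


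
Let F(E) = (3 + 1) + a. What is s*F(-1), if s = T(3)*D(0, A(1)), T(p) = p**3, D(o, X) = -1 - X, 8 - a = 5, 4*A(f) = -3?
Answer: -189/4 ≈ -47.250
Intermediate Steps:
A(f) = -3/4 (A(f) = (1/4)*(-3) = -3/4)
a = 3 (a = 8 - 1*5 = 8 - 5 = 3)
s = -27/4 (s = 3**3*(-1 - 1*(-3/4)) = 27*(-1 + 3/4) = 27*(-1/4) = -27/4 ≈ -6.7500)
F(E) = 7 (F(E) = (3 + 1) + 3 = 4 + 3 = 7)
s*F(-1) = -27/4*7 = -189/4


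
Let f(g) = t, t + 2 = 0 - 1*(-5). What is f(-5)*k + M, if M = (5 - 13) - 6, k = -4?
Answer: -26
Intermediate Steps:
M = -14 (M = -8 - 6 = -14)
t = 3 (t = -2 + (0 - 1*(-5)) = -2 + (0 + 5) = -2 + 5 = 3)
f(g) = 3
f(-5)*k + M = 3*(-4) - 14 = -12 - 14 = -26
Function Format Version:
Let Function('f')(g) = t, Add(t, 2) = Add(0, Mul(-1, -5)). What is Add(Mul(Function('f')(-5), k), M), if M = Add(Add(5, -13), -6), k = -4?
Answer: -26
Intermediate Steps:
M = -14 (M = Add(-8, -6) = -14)
t = 3 (t = Add(-2, Add(0, Mul(-1, -5))) = Add(-2, Add(0, 5)) = Add(-2, 5) = 3)
Function('f')(g) = 3
Add(Mul(Function('f')(-5), k), M) = Add(Mul(3, -4), -14) = Add(-12, -14) = -26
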